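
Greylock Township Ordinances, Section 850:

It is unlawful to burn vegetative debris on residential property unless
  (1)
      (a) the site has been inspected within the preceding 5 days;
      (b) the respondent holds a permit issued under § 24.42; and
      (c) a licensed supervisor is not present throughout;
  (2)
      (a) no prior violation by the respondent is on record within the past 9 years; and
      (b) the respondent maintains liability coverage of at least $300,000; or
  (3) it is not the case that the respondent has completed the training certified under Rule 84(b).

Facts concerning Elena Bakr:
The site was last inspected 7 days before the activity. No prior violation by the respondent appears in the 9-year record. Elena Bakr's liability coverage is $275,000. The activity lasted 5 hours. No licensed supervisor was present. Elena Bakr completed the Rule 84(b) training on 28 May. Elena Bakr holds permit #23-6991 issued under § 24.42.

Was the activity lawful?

No — unlawful.

(a) site inspected — not satisfied.
(b) holds permit — holds.
(c) not (supervisor present) — satisfied.
(1) = F AND T AND T = false.
(a) no prior violation — satisfied.
(b) coverage ≥ $300,000 — fails.
(2) = T AND F = false.
(3) not (training certified) — not satisfied.
Overall = F OR F OR F = false.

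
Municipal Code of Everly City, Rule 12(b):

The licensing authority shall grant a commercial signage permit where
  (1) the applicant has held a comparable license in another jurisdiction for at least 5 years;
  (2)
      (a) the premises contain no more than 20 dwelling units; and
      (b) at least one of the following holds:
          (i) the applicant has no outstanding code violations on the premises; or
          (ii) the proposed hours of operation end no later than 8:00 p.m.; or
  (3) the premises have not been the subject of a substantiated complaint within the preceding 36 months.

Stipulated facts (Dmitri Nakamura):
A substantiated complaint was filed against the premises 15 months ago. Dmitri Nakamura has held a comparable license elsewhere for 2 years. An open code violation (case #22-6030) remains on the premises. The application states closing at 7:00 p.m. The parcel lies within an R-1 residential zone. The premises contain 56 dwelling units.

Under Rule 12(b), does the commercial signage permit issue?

(1) prior license ≥ 5 yr — fails.
(a) ≤ 20 units — fails.
(i) no code violations — fails.
(ii) closes by 8 p.m. — holds.
(b) = F OR T = true.
So (2) is not satisfied (F AND T).
(3) no complaint in 36 mo. — not met.
Overall = F OR F OR F = false.

No — denied.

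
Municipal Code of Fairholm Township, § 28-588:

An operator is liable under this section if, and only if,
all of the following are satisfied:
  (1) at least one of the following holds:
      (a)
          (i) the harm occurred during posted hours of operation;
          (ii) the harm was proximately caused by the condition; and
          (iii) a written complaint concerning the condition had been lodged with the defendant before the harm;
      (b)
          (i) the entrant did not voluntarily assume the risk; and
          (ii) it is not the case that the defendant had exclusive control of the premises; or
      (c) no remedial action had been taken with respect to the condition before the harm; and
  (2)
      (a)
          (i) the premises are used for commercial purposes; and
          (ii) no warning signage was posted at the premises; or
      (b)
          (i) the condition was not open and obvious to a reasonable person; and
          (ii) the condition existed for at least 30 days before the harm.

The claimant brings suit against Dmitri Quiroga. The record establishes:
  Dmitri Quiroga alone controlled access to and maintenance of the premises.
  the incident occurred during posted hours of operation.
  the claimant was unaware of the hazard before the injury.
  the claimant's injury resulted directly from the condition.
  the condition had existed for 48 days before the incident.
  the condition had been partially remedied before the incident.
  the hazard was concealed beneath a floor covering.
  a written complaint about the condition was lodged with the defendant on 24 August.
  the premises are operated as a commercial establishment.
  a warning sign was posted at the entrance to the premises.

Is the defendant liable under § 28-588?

(i) during posted hours — holds.
(ii) proximate cause — met.
(iii) complaint lodged — met.
(a) = T AND T AND T = true.
(i) no assumed risk — met.
(ii) not (exclusive control) — fails.
(b) = T AND F = false.
(c) no remedial action — not met.
(1): T OR F OR F → true.
(i) commercial use — satisfied.
(ii) no signage posted — not satisfied.
(a) = T AND F = false.
(i) not open/obvious — met.
(ii) condition ≥30 days old — holds.
(b): T AND T → true.
(2): F OR T → true.
Overall: T AND T → true.

Yes — liable.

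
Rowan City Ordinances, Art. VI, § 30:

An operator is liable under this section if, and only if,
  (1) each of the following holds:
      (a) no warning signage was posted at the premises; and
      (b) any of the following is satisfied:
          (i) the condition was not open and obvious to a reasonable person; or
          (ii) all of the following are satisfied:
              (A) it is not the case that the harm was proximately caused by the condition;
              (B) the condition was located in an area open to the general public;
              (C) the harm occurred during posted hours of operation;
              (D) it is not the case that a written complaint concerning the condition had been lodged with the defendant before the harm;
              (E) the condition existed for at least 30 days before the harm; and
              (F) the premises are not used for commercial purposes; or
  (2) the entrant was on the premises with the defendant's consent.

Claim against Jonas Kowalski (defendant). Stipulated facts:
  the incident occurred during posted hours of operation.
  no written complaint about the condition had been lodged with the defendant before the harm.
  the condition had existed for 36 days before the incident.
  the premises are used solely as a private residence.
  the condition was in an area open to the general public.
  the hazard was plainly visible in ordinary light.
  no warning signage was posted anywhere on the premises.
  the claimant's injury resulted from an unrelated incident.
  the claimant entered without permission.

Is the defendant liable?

Yes — liable.

(a) no signage posted — satisfied.
(i) not open/obvious — not satisfied.
(A) not (proximate cause) — met.
(B) public area — satisfied.
(C) during posted hours — satisfied.
(D) not (complaint lodged) — holds.
(E) condition ≥30 days old — holds.
(F) not (commercial use) — holds.
So (ii) is satisfied (T AND T AND T AND T AND T AND T).
(b): F OR T → true.
So (1) is satisfied (T AND T).
(2) consent to enter — not satisfied.
So Overall is satisfied (T OR F).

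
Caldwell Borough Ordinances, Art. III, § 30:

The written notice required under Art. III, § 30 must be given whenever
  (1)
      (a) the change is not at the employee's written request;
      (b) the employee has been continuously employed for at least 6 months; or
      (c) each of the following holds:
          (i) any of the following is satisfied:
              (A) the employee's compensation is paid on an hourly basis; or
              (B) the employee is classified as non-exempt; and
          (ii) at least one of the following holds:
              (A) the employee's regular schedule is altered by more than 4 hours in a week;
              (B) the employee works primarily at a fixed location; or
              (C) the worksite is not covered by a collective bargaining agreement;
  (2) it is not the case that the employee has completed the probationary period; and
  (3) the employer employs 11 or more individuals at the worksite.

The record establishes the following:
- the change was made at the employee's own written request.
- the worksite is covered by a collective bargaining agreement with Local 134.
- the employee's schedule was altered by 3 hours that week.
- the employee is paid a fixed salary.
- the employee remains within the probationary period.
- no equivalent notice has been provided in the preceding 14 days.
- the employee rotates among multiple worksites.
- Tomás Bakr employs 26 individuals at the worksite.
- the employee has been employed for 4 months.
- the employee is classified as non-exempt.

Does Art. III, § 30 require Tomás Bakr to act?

(a) not employee-requested — fails.
(b) tenure ≥ 6 mo. — fails.
(A) hourly-paid — not met.
(B) non-exempt — satisfied.
(i) = F OR T = true.
(A) schedule shift > 4h — fails.
(B) fixed location — fails.
(C) no CBA — not satisfied.
So (ii) is not satisfied (F OR F OR F).
(c) = T AND F = false.
(1) = F OR F OR F = false.
(2) not (past probation) — satisfied.
(3) ≥ 11 at site — holds.
So Overall is not satisfied (F AND T AND T).

No — not required.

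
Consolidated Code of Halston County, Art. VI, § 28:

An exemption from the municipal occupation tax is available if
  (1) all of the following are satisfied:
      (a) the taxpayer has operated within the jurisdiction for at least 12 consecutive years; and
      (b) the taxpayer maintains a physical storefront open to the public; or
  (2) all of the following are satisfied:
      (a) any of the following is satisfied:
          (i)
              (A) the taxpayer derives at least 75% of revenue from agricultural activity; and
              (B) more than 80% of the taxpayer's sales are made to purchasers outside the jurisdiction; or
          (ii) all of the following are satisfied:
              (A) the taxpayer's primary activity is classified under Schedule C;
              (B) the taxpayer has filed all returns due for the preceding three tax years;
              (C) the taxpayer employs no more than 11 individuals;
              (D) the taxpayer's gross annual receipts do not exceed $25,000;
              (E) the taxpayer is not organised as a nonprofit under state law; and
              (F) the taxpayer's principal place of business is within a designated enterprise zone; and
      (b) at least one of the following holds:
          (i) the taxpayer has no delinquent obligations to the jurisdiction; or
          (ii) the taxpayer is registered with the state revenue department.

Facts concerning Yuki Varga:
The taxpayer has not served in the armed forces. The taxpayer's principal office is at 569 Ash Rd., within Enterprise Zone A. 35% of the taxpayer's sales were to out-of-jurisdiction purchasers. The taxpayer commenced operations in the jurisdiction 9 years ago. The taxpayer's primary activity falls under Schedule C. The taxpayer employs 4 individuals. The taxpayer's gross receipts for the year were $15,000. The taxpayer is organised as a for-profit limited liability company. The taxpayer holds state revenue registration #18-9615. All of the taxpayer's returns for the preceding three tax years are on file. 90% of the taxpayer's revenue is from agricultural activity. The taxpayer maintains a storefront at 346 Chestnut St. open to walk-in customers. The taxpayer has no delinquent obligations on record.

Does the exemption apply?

(a) ≥ 12 yrs in jurisdiction — fails.
(b) has storefront — met.
(1): F AND T → false.
(A) ≥75% agricultural — met.
(B) >80% out-of-jur. sales — fails.
(i) = T AND F = false.
(A) Schedule C activity — satisfied.
(B) returns current — holds.
(C) ≤ 11 employees — met.
(D) receipts ≤ $25,000 — satisfied.
(E) not (nonprofit) — satisfied.
(F) in enterprise zone — holds.
So (ii) is satisfied (T AND T AND T AND T AND T AND T).
(a) = F OR T = true.
(i) no delinquency — satisfied.
(ii) state-registered — satisfied.
(b) = T OR T = true.
(2): T AND T → true.
So Overall is satisfied (F OR T).

Yes — exempt.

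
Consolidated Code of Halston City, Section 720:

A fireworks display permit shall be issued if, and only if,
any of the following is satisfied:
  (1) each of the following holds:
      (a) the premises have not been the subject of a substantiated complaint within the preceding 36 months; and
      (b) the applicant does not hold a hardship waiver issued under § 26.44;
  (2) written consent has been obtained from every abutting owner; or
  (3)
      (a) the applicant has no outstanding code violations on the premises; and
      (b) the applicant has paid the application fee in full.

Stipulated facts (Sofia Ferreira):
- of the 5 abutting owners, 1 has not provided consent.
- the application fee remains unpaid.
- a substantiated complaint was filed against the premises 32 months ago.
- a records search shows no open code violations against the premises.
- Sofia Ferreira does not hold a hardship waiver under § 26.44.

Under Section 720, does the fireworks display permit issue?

(a) no complaint in 36 mo. — not met.
(b) not (hardship waiver) — satisfied.
(1): F AND T → false.
(2) all abutters consent — not met.
(a) no code violations — satisfied.
(b) fee paid — not met.
(3): T AND F → false.
Overall = F OR F OR F = false.

No — denied.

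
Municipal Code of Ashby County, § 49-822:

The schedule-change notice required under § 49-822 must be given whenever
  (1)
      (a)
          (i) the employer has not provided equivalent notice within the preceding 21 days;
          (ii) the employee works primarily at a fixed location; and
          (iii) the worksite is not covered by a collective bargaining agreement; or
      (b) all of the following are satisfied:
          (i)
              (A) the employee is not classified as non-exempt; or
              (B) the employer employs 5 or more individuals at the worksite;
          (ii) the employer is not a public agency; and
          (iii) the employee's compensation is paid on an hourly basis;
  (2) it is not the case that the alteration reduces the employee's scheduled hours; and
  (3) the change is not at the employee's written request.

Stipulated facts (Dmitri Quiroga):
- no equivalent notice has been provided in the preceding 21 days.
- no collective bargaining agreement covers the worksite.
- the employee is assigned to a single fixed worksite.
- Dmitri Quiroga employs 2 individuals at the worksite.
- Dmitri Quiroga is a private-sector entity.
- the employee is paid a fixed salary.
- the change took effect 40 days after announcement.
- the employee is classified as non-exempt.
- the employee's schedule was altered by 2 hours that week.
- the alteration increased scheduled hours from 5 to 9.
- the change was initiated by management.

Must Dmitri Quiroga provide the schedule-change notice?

Yes — required.

(i) no recent notice — holds.
(ii) fixed location — holds.
(iii) no CBA — satisfied.
So (a) is satisfied (T AND T AND T).
(A) not (non-exempt) — not met.
(B) ≥ 5 at site — not satisfied.
(i): F OR F → false.
(ii) not (public agency) — satisfied.
(iii) hourly-paid — fails.
(b) = F AND T AND F = false.
So (1) is satisfied (T OR F).
(2) not (hours reduced) — satisfied.
(3) not employee-requested — holds.
So Overall is satisfied (T AND T AND T).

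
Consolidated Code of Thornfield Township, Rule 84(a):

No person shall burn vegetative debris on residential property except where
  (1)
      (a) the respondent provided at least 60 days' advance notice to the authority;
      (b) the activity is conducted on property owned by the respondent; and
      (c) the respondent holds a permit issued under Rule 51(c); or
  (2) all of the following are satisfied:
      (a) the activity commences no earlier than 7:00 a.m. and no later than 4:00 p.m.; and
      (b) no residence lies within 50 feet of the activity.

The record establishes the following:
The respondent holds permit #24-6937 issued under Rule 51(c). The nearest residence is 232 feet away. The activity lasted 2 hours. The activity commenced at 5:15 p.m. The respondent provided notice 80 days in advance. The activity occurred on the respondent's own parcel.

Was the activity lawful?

Yes — lawful.

(a) ≥60 days' notice — holds.
(b) own property — holds.
(c) holds permit — met.
So (1) is satisfied (T AND T AND T).
(a) start within hours — fails.
(b) no residence in 50 ft — holds.
(2): F AND T → false.
Overall: T OR F → true.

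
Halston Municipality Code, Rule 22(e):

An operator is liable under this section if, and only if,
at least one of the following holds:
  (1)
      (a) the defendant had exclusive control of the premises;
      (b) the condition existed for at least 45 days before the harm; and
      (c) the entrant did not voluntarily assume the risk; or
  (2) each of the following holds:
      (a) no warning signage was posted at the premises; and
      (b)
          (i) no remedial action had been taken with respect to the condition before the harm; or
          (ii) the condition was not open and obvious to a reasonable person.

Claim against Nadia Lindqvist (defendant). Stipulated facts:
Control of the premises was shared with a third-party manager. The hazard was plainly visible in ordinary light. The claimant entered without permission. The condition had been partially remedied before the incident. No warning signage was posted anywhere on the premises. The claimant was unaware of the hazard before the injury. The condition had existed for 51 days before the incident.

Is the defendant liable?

(a) exclusive control — fails.
(b) condition ≥45 days old — met.
(c) no assumed risk — holds.
So (1) is not satisfied (F AND T AND T).
(a) no signage posted — met.
(i) no remedial action — not satisfied.
(ii) not open/obvious — fails.
So (b) is not satisfied (F OR F).
(2): T AND F → false.
Overall = F OR F = false.

No — not liable.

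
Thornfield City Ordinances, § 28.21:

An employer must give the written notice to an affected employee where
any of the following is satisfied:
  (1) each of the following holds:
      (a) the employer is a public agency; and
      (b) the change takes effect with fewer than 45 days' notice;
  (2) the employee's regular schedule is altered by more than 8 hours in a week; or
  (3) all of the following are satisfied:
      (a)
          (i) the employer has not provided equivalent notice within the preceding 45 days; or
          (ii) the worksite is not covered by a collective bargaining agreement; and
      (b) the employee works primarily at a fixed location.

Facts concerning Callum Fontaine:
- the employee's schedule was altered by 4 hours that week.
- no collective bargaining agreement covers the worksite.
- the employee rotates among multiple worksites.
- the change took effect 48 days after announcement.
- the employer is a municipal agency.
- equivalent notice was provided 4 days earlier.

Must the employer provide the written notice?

(a) public agency — holds.
(b) < 45 days' notice — fails.
(1) = T AND F = false.
(2) schedule shift > 8h — not satisfied.
(i) no recent notice — not met.
(ii) no CBA — holds.
(a): F OR T → true.
(b) fixed location — not satisfied.
(3) = T AND F = false.
So Overall is not satisfied (F OR F OR F).

No — not required.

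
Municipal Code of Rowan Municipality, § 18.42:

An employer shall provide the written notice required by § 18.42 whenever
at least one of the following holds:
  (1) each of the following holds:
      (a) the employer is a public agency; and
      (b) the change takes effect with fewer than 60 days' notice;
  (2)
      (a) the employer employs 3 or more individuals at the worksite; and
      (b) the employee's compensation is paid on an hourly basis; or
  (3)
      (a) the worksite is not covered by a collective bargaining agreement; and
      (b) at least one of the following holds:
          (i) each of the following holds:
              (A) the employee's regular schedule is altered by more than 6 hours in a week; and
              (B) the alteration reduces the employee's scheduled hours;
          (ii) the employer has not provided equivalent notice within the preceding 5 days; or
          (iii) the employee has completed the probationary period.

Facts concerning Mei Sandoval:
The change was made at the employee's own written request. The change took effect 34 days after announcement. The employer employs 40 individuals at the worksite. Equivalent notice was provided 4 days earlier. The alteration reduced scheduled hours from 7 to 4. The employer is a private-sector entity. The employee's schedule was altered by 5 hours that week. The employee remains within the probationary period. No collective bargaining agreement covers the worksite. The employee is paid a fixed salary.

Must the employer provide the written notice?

No — not required.

(a) public agency — fails.
(b) < 60 days' notice — holds.
(1) = F AND T = false.
(a) ≥ 3 at site — holds.
(b) hourly-paid — not satisfied.
(2): T AND F → false.
(a) no CBA — satisfied.
(A) schedule shift > 6h — not met.
(B) hours reduced — holds.
(i) = F AND T = false.
(ii) no recent notice — fails.
(iii) past probation — fails.
So (b) is not satisfied (F OR F OR F).
(3): T AND F → false.
Overall = F OR F OR F = false.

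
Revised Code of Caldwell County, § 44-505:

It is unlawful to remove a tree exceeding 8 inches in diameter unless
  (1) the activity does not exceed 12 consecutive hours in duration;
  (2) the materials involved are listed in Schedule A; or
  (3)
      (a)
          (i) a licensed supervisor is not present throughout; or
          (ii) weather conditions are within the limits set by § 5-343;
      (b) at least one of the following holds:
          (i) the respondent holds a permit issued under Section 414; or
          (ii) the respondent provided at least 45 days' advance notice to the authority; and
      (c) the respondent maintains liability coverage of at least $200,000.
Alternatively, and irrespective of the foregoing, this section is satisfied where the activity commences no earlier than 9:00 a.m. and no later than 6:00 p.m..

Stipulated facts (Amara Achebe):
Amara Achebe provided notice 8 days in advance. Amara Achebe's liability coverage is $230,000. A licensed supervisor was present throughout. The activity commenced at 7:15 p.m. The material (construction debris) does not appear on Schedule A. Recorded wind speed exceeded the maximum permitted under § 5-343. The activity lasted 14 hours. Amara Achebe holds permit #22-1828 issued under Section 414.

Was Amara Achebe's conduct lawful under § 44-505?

No — unlawful.

(1) ≤ 12 hrs duration — fails.
(2) Schedule A material — not satisfied.
(i) not (supervisor present) — not met.
(ii) weather ok — fails.
(a): F OR F → false.
(i) holds permit — met.
(ii) ≥45 days' notice — not satisfied.
(b): T OR F → true.
(c) coverage ≥ $200,000 — satisfied.
So (3) is not satisfied (F AND T AND T).
So Overall is not satisfied (F OR F OR F).
Exception (start within hours) — not satisfied.
Result: main false OR exception false → false.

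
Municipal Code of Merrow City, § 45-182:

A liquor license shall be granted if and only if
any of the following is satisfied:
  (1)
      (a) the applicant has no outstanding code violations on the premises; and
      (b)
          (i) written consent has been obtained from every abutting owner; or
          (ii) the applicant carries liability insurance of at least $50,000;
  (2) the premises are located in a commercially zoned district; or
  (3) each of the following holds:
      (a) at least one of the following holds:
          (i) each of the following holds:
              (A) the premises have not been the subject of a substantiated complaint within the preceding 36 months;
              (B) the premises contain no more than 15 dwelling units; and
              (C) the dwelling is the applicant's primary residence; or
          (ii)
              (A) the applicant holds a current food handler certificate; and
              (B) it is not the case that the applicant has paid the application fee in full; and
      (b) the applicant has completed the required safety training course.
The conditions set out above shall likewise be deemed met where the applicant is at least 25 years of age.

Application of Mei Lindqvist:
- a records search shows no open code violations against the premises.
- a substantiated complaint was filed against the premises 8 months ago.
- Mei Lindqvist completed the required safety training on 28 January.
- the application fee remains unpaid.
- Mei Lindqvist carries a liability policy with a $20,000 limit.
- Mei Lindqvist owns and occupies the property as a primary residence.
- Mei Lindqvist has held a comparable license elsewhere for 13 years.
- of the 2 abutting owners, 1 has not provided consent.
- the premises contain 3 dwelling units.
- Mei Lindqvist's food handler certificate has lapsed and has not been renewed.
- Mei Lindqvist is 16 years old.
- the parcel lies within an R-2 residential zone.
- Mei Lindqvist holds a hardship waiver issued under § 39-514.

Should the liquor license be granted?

No — denied.

(a) no code violations — met.
(i) all abutters consent — not satisfied.
(ii) insurance ≥ $50,000 — fails.
(b) = F OR F = false.
So (1) is not satisfied (T AND F).
(2) commercially zoned — not met.
(A) no complaint in 36 mo. — fails.
(B) ≤ 15 units — holds.
(C) primary residence — holds.
(i): F AND T AND T → false.
(A) food handler cert. — fails.
(B) not (fee paid) — holds.
So (ii) is not satisfied (F AND T).
(a): F OR F → false.
(b) safety training — satisfied.
So (3) is not satisfied (F AND T).
Overall: F OR F OR F → false.
Exception (age ≥ 25) — not satisfied.
Result: main false OR exception false → false.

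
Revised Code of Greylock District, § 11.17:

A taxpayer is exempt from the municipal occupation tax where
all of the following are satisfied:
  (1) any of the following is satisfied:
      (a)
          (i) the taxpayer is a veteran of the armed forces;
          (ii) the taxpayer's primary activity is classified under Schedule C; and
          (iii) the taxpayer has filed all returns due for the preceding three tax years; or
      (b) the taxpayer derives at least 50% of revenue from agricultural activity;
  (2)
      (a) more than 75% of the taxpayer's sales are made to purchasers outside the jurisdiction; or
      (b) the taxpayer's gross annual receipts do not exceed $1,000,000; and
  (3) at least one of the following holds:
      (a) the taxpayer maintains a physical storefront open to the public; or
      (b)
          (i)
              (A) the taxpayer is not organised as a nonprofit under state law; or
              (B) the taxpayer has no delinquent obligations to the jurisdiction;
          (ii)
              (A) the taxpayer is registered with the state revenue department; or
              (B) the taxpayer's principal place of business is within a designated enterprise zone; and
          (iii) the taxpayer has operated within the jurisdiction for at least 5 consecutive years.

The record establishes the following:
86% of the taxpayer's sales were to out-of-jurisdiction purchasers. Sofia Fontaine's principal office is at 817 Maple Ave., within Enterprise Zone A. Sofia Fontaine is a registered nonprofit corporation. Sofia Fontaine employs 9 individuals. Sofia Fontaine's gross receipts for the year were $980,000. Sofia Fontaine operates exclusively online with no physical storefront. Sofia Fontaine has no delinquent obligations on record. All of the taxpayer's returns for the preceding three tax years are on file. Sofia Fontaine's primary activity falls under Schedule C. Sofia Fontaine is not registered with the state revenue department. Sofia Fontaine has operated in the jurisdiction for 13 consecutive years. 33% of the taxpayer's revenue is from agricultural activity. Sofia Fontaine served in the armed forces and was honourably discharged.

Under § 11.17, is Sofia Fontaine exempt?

(i) veteran — holds.
(ii) Schedule C activity — holds.
(iii) returns current — satisfied.
(a): T AND T AND T → true.
(b) ≥50% agricultural — fails.
So (1) is satisfied (T OR F).
(a) >75% out-of-jur. sales — satisfied.
(b) receipts ≤ $1,000,000 — met.
(2) = T OR T = true.
(a) has storefront — not satisfied.
(A) not (nonprofit) — fails.
(B) no delinquency — met.
(i) = F OR T = true.
(A) state-registered — fails.
(B) in enterprise zone — holds.
(ii): F OR T → true.
(iii) ≥ 5 yrs in jurisdiction — holds.
(b): T AND T AND T → true.
(3): F OR T → true.
Overall: T AND T AND T → true.

Yes — exempt.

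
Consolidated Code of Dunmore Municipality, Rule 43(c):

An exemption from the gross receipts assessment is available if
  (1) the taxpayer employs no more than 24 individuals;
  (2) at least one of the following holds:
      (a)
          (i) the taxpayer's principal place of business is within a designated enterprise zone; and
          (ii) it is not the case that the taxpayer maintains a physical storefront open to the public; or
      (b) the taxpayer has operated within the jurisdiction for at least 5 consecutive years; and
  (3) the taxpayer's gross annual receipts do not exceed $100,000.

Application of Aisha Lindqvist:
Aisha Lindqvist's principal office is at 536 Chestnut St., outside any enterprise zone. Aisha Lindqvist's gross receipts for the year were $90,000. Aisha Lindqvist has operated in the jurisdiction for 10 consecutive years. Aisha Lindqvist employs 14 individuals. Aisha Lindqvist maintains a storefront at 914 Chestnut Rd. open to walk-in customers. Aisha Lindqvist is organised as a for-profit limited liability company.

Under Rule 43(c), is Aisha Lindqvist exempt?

(1) ≤ 24 employees — holds.
(i) in enterprise zone — fails.
(ii) not (has storefront) — not satisfied.
So (a) is not satisfied (F AND F).
(b) ≥ 5 yrs in jurisdiction — met.
(2) = F OR T = true.
(3) receipts ≤ $100,000 — satisfied.
Overall: T AND T AND T → true.

Yes — exempt.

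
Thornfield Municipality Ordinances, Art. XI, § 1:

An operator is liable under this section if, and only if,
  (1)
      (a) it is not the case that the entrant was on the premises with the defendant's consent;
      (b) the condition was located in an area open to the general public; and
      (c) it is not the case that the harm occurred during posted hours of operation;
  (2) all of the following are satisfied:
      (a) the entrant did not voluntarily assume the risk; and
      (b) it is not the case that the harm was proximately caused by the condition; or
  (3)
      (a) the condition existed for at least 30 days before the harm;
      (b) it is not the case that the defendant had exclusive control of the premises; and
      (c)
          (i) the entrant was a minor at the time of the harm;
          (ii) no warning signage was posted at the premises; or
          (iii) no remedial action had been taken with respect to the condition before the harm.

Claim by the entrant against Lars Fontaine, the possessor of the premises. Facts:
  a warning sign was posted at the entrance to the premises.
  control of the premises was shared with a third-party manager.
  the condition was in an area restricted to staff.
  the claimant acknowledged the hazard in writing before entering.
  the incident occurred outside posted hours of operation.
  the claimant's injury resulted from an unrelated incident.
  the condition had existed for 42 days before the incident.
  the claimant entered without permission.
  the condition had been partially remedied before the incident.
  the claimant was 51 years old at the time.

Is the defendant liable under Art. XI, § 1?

(a) not (consent to enter) — satisfied.
(b) public area — not met.
(c) not (during posted hours) — satisfied.
(1): T AND F AND T → false.
(a) no assumed risk — not satisfied.
(b) not (proximate cause) — satisfied.
So (2) is not satisfied (F AND T).
(a) condition ≥30 days old — satisfied.
(b) not (exclusive control) — holds.
(i) entrant a minor — not met.
(ii) no signage posted — not satisfied.
(iii) no remedial action — not met.
So (c) is not satisfied (F OR F OR F).
(3) = T AND T AND F = false.
So Overall is not satisfied (F OR F OR F).

No — not liable.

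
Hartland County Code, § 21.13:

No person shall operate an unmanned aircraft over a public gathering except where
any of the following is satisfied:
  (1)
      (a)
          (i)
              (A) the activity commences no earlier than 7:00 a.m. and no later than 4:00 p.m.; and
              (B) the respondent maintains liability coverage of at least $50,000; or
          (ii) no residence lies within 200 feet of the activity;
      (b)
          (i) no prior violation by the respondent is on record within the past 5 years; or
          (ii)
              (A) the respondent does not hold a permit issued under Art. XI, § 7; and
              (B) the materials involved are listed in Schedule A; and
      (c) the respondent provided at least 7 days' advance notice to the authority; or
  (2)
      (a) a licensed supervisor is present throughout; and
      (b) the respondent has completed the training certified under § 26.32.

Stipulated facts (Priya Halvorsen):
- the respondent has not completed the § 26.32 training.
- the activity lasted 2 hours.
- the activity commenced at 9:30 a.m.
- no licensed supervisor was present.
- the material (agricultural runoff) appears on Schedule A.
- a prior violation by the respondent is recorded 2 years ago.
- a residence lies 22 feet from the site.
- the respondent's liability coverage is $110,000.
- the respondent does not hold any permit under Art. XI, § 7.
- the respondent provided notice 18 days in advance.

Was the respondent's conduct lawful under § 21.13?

(A) start within hours — satisfied.
(B) coverage ≥ $50,000 — satisfied.
(i) = T AND T = true.
(ii) no residence in 200 ft — not met.
(a): T OR F → true.
(i) no prior violation — not satisfied.
(A) not (holds permit) — holds.
(B) Schedule A material — holds.
So (ii) is satisfied (T AND T).
(b): F OR T → true.
(c) ≥7 days' notice — satisfied.
(1) = T AND T AND T = true.
(a) supervisor present — not met.
(b) training certified — not met.
(2) = F AND F = false.
So Overall is satisfied (T OR F).

Yes — lawful.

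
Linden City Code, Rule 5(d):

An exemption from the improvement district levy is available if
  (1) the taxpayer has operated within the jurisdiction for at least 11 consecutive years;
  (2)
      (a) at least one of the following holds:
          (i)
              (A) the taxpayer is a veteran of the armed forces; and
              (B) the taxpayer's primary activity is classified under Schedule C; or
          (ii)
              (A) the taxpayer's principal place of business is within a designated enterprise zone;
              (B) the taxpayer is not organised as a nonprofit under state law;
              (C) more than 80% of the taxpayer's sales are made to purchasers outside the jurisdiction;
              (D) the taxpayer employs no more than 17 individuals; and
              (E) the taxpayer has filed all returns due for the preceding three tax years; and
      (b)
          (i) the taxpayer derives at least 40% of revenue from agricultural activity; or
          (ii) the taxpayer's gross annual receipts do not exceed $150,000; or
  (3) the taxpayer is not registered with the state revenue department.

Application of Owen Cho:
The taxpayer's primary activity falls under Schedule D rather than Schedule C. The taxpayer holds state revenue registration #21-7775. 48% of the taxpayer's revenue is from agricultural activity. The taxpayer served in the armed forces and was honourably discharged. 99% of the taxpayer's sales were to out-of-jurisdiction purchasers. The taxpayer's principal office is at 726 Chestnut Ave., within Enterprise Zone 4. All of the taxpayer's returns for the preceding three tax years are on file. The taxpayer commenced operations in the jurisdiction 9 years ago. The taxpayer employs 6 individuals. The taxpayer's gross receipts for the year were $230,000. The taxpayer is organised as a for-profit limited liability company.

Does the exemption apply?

Yes — exempt.

(1) ≥ 11 yrs in jurisdiction — fails.
(A) veteran — satisfied.
(B) Schedule C activity — not met.
So (i) is not satisfied (T AND F).
(A) in enterprise zone — satisfied.
(B) not (nonprofit) — satisfied.
(C) >80% out-of-jur. sales — met.
(D) ≤ 17 employees — holds.
(E) returns current — holds.
(ii): T AND T AND T AND T AND T → true.
(a): F OR T → true.
(i) ≥40% agricultural — satisfied.
(ii) receipts ≤ $150,000 — not met.
(b): T OR F → true.
(2) = T AND T = true.
(3) not (state-registered) — fails.
So Overall is satisfied (F OR T OR F).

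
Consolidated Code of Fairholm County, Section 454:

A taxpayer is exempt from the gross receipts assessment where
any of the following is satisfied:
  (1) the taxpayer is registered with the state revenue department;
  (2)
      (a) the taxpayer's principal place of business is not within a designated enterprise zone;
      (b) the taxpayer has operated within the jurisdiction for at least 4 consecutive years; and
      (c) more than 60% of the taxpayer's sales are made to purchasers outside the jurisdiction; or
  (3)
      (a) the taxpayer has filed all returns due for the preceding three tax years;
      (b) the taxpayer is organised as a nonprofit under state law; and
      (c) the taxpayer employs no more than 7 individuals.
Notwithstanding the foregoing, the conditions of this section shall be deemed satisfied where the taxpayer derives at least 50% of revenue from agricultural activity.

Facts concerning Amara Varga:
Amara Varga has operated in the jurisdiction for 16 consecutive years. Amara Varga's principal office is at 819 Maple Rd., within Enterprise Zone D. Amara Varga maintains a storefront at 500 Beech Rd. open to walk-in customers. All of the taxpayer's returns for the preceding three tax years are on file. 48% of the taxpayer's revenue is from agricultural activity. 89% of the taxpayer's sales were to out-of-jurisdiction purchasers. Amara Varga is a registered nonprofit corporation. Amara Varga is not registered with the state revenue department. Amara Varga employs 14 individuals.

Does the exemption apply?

No — not exempt.

(1) state-registered — not met.
(a) not (in enterprise zone) — not satisfied.
(b) ≥ 4 yrs in jurisdiction — met.
(c) >60% out-of-jur. sales — holds.
So (2) is not satisfied (F AND T AND T).
(a) returns current — satisfied.
(b) nonprofit — satisfied.
(c) ≤ 7 employees — not met.
(3) = T AND T AND F = false.
Overall = F OR F OR F = false.
Exception (≥50% agricultural) — not satisfied.
Result: main false OR exception false → false.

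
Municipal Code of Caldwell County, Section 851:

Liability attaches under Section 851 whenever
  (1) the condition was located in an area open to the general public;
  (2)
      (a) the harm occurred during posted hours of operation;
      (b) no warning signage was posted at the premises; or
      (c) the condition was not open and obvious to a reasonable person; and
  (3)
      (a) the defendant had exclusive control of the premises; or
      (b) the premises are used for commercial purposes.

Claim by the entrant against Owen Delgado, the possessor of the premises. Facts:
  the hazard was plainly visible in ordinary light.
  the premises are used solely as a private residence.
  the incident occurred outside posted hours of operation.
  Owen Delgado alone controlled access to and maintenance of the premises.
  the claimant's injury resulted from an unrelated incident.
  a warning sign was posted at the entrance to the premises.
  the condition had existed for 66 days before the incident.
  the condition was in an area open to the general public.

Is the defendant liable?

(1) public area — satisfied.
(a) during posted hours — fails.
(b) no signage posted — not satisfied.
(c) not open/obvious — not satisfied.
So (2) is not satisfied (F OR F OR F).
(a) exclusive control — satisfied.
(b) commercial use — not satisfied.
(3): T OR F → true.
Overall = T AND F AND T = false.

No — not liable.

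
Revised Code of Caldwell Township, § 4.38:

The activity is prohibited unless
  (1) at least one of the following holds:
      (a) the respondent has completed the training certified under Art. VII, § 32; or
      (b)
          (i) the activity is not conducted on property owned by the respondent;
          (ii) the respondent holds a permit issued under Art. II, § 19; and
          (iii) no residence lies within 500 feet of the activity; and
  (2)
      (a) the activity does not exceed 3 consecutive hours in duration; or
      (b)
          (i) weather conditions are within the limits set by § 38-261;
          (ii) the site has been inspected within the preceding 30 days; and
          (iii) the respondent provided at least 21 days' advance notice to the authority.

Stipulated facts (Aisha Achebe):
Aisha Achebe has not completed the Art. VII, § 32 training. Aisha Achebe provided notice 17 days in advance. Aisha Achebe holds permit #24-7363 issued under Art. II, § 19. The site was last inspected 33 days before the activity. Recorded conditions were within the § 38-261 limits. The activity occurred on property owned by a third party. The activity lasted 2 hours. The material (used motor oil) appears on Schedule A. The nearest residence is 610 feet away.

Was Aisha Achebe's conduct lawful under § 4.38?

Yes — lawful.

(a) training certified — not met.
(i) not (own property) — met.
(ii) holds permit — satisfied.
(iii) no residence in 500 ft — holds.
(b): T AND T AND T → true.
(1) = F OR T = true.
(a) ≤ 3 hrs duration — met.
(i) weather ok — met.
(ii) site inspected — not satisfied.
(iii) ≥21 days' notice — not met.
(b): T AND F AND F → false.
(2): T OR F → true.
So Overall is satisfied (T AND T).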